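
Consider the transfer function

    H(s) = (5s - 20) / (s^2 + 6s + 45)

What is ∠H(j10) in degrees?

At s = j10: numerator = -20 + j50, denominator = -55 + j60.
∠H = ∠num − ∠den = 111.80° − (132.51°) = -20.71°.

∠H(j10) ≈ -20.71°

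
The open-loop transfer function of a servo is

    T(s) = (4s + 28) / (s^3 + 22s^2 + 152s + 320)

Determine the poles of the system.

s = -10, -8, -4

The poles are the roots of the denominator s^3 + 22s^2 + 152s + 320 = 0.
Trying s = -10: the polynomial evaluates to 0, so (s + 10) is a factor.
Dividing out leaves s^2 + 12s + 32 = 0.
Factoring the quadratic: (s + 8)(s + 4) = 0.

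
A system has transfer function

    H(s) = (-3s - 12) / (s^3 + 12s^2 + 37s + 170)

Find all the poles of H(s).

s = -1 + 4j, -1 - 4j, -10

The poles are the roots of the denominator s^3 + 12s^2 + 37s + 170 = 0.
Trying s = -10: the polynomial evaluates to 0, so (s + 10) is a factor.
Dividing out leaves s^2 + 2s + 17 = 0.
The quadratic formula then gives s = -1 ± 4j.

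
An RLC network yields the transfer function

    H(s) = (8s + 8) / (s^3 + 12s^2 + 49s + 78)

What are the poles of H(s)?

The poles are the roots of the denominator s^3 + 12s^2 + 49s + 78 = 0.
Trying s = -6: the polynomial evaluates to 0, so (s + 6) is a factor.
Dividing out leaves s^2 + 6s + 13 = 0.
The quadratic formula then gives s = -3 ± 2j.

s = -3 + 2j, -3 - 2j, -6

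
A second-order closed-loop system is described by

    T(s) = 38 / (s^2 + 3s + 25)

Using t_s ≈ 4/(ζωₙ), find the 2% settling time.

t_s ≈ 2.667 s

Comparing s^2 + 3s + 25 to s^2 + 2ζωₙs + ωₙ²: ωₙ = 5 rad/s and ζ = 3/(2·5) = 0.3.
ζωₙ = 3/2 = 1.5, so t_s ≈ 4/(ζωₙ) = 4/1.5 ≈ 2.667 s.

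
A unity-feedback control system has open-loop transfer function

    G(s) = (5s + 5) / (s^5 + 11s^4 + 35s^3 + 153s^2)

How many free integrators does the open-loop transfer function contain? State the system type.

Factor s from the denominator: s^5 + 11s^4 + 35s^3 + 153s^2 = s^2·(s^3 + 11s^2 + 35s + 153).
There are 2 poles at the origin, so the system is Type 2.

Type 2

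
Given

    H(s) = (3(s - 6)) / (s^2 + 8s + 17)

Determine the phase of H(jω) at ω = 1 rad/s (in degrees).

At s = j1: numerator = -18 + j3, denominator = 16 + j8.
∠H = ∠num − ∠den = 170.54° − (26.565°) = 144.0°.

∠H(j1) ≈ 144.0°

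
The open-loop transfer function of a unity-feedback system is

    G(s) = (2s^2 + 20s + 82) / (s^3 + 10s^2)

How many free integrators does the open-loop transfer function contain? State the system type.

Factor s from the denominator: s^3 + 10s^2 = s^2·(s + 10).
There are 2 poles at the origin, so the system is Type 2.

Type 2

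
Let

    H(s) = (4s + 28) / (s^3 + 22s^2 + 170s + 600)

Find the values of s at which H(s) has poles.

The poles are the roots of the denominator s^3 + 22s^2 + 170s + 600 = 0.
Trying s = -12: the polynomial evaluates to 0, so (s + 12) is a factor.
Dividing out leaves s^2 + 10s + 50 = 0.
The quadratic formula then gives s = -5 ± 5j.

s = -5 + 5j, -5 - 5j, -12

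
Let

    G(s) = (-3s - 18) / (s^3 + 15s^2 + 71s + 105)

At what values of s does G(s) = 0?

s = -6

Set the numerator to zero: -3s - 18 = 0, i.e. -3·(s + 6) = 0.
So s = -6.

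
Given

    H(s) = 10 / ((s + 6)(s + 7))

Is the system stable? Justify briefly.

The poles can be read from the denominator factors: s = -6, -7.
Since all poles lie strictly in the left half-plane, the system is stable.

stable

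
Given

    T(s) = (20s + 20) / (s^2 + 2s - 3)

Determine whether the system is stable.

unstable

The denominator s^2 + 2s - 3 factors as (s - 1)(s + 3), giving poles at s = 1, -3.
Since the pole(s) at s = 1 lie in the right half-plane, the system is unstable.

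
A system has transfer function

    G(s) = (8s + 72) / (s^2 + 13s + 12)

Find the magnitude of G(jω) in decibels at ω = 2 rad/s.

Substitute s = j2: numerator = 72 + j16, denominator = 8 + j26.
|G(j2)| = |72 + j16| / |8 + j26| = 73.756 / 27.203 ≈ 2.711.
In decibels: 20·log₁₀(2.711) ≈ 8.66 dB.

|G(j2)|_dB ≈ 8.66 dB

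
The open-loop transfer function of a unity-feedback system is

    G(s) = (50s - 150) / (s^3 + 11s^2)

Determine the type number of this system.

Factor s from the denominator: s^3 + 11s^2 = s^2·(s + 11).
There are 2 poles at the origin, so the system is Type 2.

Type 2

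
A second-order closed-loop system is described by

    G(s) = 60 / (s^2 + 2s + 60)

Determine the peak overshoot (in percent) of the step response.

%OS ≈ 66.4%

Comparing s^2 + 2s + 60 to s^2 + 2ζωₙs + ωₙ²: ωₙ = √60 ≈ 7.746 rad/s and ζ = 2/(2·√60) ≈ 0.1291.
%OS = 100·exp(−πζ/√(1−ζ²)) = 100·exp(−π·0.1291/√(1−0.1291²)) ≈ 66.4%.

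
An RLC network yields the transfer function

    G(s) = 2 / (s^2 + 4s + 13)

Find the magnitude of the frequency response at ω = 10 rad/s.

|G(j10)| ≈ 0.02089

Substitute s = j10: numerator = 2, denominator = -87 + j40.
|G(j10)| = |2| / |-87 + j40| = 2 / 95.755 ≈ 0.02089.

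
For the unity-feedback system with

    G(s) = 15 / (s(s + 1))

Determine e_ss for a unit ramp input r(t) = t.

G(s) has one pole at the origin.
This is a Type 1 system. Kv = lim_{s→0} s·G(s) = 15/1.
e_ss = 1/Kv = 1/(15) = 1/15 ≈ 0.06667.

e_ss = 0.06667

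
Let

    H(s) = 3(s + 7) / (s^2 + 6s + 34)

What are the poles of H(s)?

s = -3 + 5j, -3 - 5j

The poles are the roots of the denominator s^2 + 6s + 34 = 0.
Using the quadratic formula: s = (-6 ± √(-100))/2 = -3 ± 5j.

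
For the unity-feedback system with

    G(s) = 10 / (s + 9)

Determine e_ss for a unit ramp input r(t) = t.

e_ss = ∞

G(s) has no poles at the origin.
This is a Type 0 system; Kv = lim_{s→0} s·G(s) = 0, so the steady-state error for a ramp input is infinite.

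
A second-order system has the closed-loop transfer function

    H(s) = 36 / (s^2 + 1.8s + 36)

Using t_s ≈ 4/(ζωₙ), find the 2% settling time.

Comparing s^2 + 1.8s + 36 to s^2 + 2ζωₙs + ωₙ²: ωₙ = 6 rad/s and ζ = 1.8/(2·6) = 0.15.
ζωₙ = 1.8/2 = 0.9, so t_s ≈ 4/(ζωₙ) = 4/0.9 ≈ 4.444 s.

t_s ≈ 4.444 s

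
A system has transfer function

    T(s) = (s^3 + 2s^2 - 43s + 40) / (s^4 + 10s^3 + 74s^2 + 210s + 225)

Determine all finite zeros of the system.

s = 1, 5, -8

Set the numerator to zero: s^3 + 2s^2 - 43s + 40 = 0.
Factoring: (s - 1)(s - 5)(s + 8) = 0.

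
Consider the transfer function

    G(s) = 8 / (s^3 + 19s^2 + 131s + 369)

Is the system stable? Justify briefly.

stable

The denominator s^3 + 19s^2 + 131s + 369 factors as (s^2 + 10s + 41)(s + 9), giving poles at s = -5 + 4j, -5 - 4j, -9.
Since all poles lie strictly in the left half-plane, the system is stable.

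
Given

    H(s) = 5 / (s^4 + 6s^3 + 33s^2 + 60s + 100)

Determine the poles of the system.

The poles are the roots of the denominator s^4 + 6s^3 + 33s^2 + 60s + 100 = 0.
No real roots exist; factor into two real quadratics: (s^2 + 2s + 5)(s^2 + 4s + 20) = 0.
Each quadratic gives a conjugate pair via the quadratic formula.

s = -1 + 2j, -1 - 2j, -2 + 4j, -2 - 4j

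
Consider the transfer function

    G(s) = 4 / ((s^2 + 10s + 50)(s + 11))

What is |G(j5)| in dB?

Substitute s = j5: numerator = 4, denominator = 25 + j675.
|G(j5)| = |4| / |25 + j675| = 4 / 675.46 ≈ 0.005922.
In decibels: 20·log₁₀(0.005922) ≈ -44.6 dB.

|G(j5)|_dB ≈ -44.6 dB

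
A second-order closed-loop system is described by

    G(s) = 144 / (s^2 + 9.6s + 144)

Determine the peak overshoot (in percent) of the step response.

Comparing s^2 + 9.6s + 144 to s^2 + 2ζωₙs + ωₙ²: ωₙ = 12 rad/s and ζ = 9.6/(2·12) = 0.4.
%OS = 100·exp(−πζ/√(1−ζ²)) = 100·exp(−π·0.4/√(1−0.4²)) ≈ 25.4%.

%OS ≈ 25.4%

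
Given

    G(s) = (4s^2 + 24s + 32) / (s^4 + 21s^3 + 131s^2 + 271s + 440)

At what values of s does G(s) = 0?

s = -2, -4

Set the numerator to zero: 4s^2 + 24s + 32 = 0, i.e. 4·(s^2 + 6s + 8) = 0.
Factoring: (s + 2)(s + 4) = 0.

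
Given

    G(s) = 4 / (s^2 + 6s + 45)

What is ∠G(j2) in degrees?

∠G(j2) ≈ -16.31°

At s = j2: numerator = 4, denominator = 41 + j12.
∠G = ∠num − ∠den = 0° − (16.314°) = -16.31°.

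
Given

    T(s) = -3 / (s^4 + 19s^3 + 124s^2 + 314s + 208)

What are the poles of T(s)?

s = -5 ± j, -8, -1

The poles are the roots of the denominator s^4 + 19s^3 + 124s^2 + 314s + 208 = 0.
Trying s = -8: the polynomial evaluates to 0, so (s + 8) is a factor.
Dividing out leaves s^3 + 11s^2 + 36s + 26 = 0.
This factors further as (s^2 + 10s + 26)(s + 1) = 0.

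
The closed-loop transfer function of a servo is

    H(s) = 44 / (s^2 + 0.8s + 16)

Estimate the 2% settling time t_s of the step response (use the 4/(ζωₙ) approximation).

t_s ≈ 10 s

Comparing s^2 + 0.8s + 16 to s^2 + 2ζωₙs + ωₙ²: ωₙ = 4 rad/s and ζ = 0.8/(2·4) = 0.1.
ζωₙ = 0.8/2 = 0.4, so t_s ≈ 4/(ζωₙ) = 4/0.4 = 10 s.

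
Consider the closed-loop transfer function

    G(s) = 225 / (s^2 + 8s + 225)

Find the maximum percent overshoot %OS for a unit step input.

Comparing s^2 + 8s + 225 to s^2 + 2ζωₙs + ωₙ²: ωₙ = 15 rad/s and ζ = 8/(2·15) ≈ 0.2667.
%OS = 100·exp(−πζ/√(1−ζ²)) = 100·exp(−π·0.2667/√(1−0.2667²)) ≈ 41.9%.

%OS ≈ 41.9%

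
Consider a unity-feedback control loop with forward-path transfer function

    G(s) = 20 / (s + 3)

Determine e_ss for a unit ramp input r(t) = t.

e_ss = ∞

G(s) has no poles at the origin.
This is a Type 0 system; Kv = lim_{s→0} s·G(s) = 0, so the steady-state error for a ramp input is infinite.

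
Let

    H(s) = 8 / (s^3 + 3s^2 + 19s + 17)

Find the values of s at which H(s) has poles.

The poles are the roots of the denominator s^3 + 3s^2 + 19s + 17 = 0.
Trying s = -1: the polynomial evaluates to 0, so (s + 1) is a factor.
Dividing out leaves s^2 + 2s + 17 = 0.
The quadratic formula then gives s = -1 ± 4j.

s = -1 + 4j, -1 - 4j, -1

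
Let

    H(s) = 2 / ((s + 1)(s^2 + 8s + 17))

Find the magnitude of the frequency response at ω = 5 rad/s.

|H(j5)| ≈ 0.009615

Substitute s = j5: numerator = 2, denominator = -208.
|H(j5)| = |2| / |-208| = 2 / 208 ≈ 0.009615.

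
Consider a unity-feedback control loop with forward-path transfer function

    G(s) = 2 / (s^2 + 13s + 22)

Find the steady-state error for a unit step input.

e_ss = 0.9167

G(s) has no poles at the origin.
This is a Type 0 system. Kp = lim_{s→0} G(s) = 2/22 = 1/11.
e_ss = 1/(1 + Kp) = 1/(1 + 1/11) = 11/12 ≈ 0.9167.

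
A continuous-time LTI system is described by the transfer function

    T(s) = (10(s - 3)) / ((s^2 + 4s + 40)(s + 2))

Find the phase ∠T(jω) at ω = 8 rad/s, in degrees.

∠T(j8) ≈ -92.28°

At s = j8: numerator = -30 + j80, denominator = -304 - j128.
∠T = ∠num − ∠den = 110.56° − (-157.17°) = 267.7°, which wraps to -92.28°.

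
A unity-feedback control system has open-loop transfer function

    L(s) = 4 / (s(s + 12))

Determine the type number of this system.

The denominator has 1 factor of s at the origin (free integrator), so this is a Type 1 system.

Type 1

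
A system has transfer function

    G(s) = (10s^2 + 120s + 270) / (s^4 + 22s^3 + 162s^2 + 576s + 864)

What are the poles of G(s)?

s = -3 ± 3j, -4, -12

The poles are the roots of the denominator s^4 + 22s^3 + 162s^2 + 576s + 864 = 0.
Trying s = -4: the polynomial evaluates to 0, so (s + 4) is a factor.
Dividing out leaves s^3 + 18s^2 + 90s + 216 = 0.
This factors further as (s^2 + 6s + 18)(s + 12) = 0.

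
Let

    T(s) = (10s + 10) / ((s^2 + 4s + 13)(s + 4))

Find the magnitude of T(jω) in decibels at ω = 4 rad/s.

Substitute s = j4: numerator = 10 + j40, denominator = -76 + j52.
|T(j4)| = |10 + j40| / |-76 + j52| = 41.231 / 92.087 ≈ 0.4477.
In decibels: 20·log₁₀(0.4477) ≈ -6.98 dB.

|T(j4)|_dB ≈ -6.98 dB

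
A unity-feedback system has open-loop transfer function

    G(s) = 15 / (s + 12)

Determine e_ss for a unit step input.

G(s) has no poles at the origin.
This is a Type 0 system. Kp = lim_{s→0} G(s) = 15/12 = 5/4.
e_ss = 1/(1 + Kp) = 1/(1 + 5/4) = 4/9 ≈ 0.4444.

e_ss = 0.4444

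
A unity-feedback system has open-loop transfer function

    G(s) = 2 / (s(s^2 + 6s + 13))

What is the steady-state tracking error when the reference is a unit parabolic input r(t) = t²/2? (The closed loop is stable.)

G(s) has one pole at the origin.
This is a Type 1 system; Ka = lim_{s→0} s^2·G(s) = 0, so the steady-state error for a parabola input is infinite.

e_ss = ∞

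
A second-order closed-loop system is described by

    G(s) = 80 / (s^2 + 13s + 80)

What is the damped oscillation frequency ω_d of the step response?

ω_d ≈ 6.144 rad/s

Comparing s^2 + 13s + 80 to s^2 + 2ζωₙs + ωₙ²: ωₙ = √80 ≈ 8.944 rad/s and ζ = 13/(2·√80) ≈ 0.7267.
ζωₙ = 13/2 = 6.5, so ω_d = ωₙ√(1−ζ²) = √(ωₙ² − (ζωₙ)²) = √(80 − 6.5²) = √37.75 ≈ 6.144 rad/s.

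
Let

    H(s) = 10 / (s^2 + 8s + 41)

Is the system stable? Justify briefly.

The poles can be read from the denominator factors: s = -4 ± 5j.
Since all poles lie strictly in the left half-plane, the system is stable.

stable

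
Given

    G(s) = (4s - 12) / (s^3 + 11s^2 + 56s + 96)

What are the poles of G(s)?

The poles are the roots of the denominator s^3 + 11s^2 + 56s + 96 = 0.
Trying s = -3: the polynomial evaluates to 0, so (s + 3) is a factor.
Dividing out leaves s^2 + 8s + 32 = 0.
The quadratic formula then gives s = -4 ± 4j.

s = -4 ± 4j, -3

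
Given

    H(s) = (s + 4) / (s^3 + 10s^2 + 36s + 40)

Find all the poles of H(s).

s = -4 ± 2j, -2

The poles are the roots of the denominator s^3 + 10s^2 + 36s + 40 = 0.
Trying s = -2: the polynomial evaluates to 0, so (s + 2) is a factor.
Dividing out leaves s^2 + 8s + 20 = 0.
The quadratic formula then gives s = -4 ± 2j.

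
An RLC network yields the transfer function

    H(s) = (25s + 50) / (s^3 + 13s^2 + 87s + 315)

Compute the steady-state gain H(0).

H(0) = 10/63 ≈ 0.1587

Set s = 0: H(0) = (50) / (315) = 10/63.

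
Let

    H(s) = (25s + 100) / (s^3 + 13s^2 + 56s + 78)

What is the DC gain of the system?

Set s = 0: H(0) = (100) / (78) = 50/39.

H(0) = 50/39 ≈ 1.282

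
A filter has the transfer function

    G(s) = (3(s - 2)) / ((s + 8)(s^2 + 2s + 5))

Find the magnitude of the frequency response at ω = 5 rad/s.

Substitute s = j5: numerator = -6 + j15, denominator = -210 - j20.
|G(j5)| = |-6 + j15| / |-210 - j20| = 16.155 / 210.95 ≈ 0.07658.

|G(j5)| ≈ 0.07658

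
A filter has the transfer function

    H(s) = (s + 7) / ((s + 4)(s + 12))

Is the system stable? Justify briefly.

stable

The poles can be read from the denominator factors: s = -4, -12.
Since all poles lie strictly in the left half-plane, the system is stable.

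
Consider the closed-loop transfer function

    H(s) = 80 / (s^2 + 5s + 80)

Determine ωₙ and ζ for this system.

Compare the denominator to the standard form s^2 + 2ζωₙs + ωₙ².
ωₙ² = 80, so ωₙ = √80 ≈ 8.944 rad/s.
2ζωₙ = 5, so ζ = 5/(2·√80) ≈ 0.2795.

ωₙ ≈ 8.944 rad/s, ζ ≈ 0.2795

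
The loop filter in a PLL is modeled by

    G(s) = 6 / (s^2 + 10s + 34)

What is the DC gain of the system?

At s = 0 each factor (s + a) contributes a and each (s^2 + bs + c) contributes c.
G(0) = 6·1 / ((34)) = 6/34 = 3/17.

G(0) = 3/17 ≈ 0.1765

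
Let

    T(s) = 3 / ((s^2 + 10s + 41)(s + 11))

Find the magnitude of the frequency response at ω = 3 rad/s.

Substitute s = j3: numerator = 3, denominator = 262 + j426.
|T(j3)| = |3| / |262 + j426| = 3 / 500.12 ≈ 0.005999.

|T(j3)| ≈ 0.005999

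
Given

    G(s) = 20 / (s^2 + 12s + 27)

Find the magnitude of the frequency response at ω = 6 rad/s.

Substitute s = j6: numerator = 20, denominator = -9 + j72.
|G(j6)| = |20| / |-9 + j72| = 20 / 72.560 ≈ 0.2756.

|G(j6)| ≈ 0.2756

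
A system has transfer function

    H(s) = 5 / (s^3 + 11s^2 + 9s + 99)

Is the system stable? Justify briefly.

The denominator s^3 + 11s^2 + 9s + 99 factors as (s^2 + 9)(s + 11), giving poles at s = ±3j, -11.
Since the simple pole(s) at s = 3j, -3j lie on the jω-axis with none in the right half-plane, the system is marginally stable.

marginally stable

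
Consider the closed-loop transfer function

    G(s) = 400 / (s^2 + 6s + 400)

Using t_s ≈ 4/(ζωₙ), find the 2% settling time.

t_s ≈ 1.333 s

Comparing s^2 + 6s + 400 to s^2 + 2ζωₙs + ωₙ²: ωₙ = 20 rad/s and ζ = 6/(2·20) = 0.15.
ζωₙ = 6/2 = 3, so t_s ≈ 4/(ζωₙ) = 4/3 ≈ 1.333 s.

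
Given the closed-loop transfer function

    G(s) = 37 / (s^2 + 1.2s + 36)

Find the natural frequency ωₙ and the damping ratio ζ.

ωₙ = 6 rad/s, ζ = 0.1

Compare the denominator to the standard form s^2 + 2ζωₙs + ωₙ².
ωₙ² = 36, so ωₙ = 6 rad/s.
2ζωₙ = 1.2, so ζ = 1.2/(2·6) = 0.1.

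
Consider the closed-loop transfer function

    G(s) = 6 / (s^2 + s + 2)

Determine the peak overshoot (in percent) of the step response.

%OS ≈ 30.5%

Comparing s^2 + s + 2 to s^2 + 2ζωₙs + ωₙ²: ωₙ = √2 ≈ 1.414 rad/s and ζ = 1/(2·√2) ≈ 0.3536.
%OS = 100·exp(−πζ/√(1−ζ²)) = 100·exp(−π·0.3536/√(1−0.3536²)) ≈ 30.5%.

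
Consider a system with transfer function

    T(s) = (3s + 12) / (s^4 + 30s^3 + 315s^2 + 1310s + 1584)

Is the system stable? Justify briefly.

The denominator s^4 + 30s^3 + 315s^2 + 1310s + 1584 factors as (s + 2)(s + 9)(s + 11)(s + 8), giving poles at s = -2, -9, -11, -8.
Since all poles lie strictly in the left half-plane, the system is stable.

stable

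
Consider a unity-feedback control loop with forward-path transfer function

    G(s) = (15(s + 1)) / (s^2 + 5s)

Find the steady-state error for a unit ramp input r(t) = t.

G(s) has one pole at the origin.
This is a Type 1 system. Kv = lim_{s→0} s·G(s) = 15/5 = 3.
e_ss = 1/Kv = 1/(3) = 1/3 ≈ 0.3333.

e_ss = 0.3333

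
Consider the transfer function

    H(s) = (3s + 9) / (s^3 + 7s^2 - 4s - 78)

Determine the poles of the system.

s = -5 ± j, 3

The poles are the roots of the denominator s^3 + 7s^2 - 4s - 78 = 0.
Trying s = 3: the polynomial evaluates to 0, so (s - 3) is a factor.
Dividing out leaves s^2 + 10s + 26 = 0.
The quadratic formula then gives s = -5 ± 1j.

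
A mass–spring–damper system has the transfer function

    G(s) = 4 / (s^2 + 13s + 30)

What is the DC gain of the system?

G(0) = 2/15 ≈ 0.1333

Set s = 0: G(0) = (4) / (30) = 2/15.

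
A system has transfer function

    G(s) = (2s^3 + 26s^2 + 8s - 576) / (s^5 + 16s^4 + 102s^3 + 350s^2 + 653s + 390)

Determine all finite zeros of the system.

s = -8, 4, -9

Set the numerator to zero: 2s^3 + 26s^2 + 8s - 576 = 0, i.e. 2·(s^3 + 13s^2 + 4s - 288) = 0.
Factoring: (s + 8)(s - 4)(s + 9) = 0.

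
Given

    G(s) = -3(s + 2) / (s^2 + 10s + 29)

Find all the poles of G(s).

s = -5 ± 2j

The poles are the roots of the denominator s^2 + 10s + 29 = 0.
Using the quadratic formula: s = (-10 ± √(-16))/2 = -5 ± 2j.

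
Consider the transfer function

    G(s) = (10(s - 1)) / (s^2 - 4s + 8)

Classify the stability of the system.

The poles can be read from the denominator factors: s = 2 + 2j, 2 - 2j.
Since the pole(s) at s = 2 + 2j, 2 - 2j lie in the right half-plane, the system is unstable.

unstable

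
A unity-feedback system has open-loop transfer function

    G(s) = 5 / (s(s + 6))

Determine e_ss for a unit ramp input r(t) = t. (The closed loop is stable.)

e_ss = 1.200

G(s) has one pole at the origin.
This is a Type 1 system. Kv = lim_{s→0} s·G(s) = 5/6.
e_ss = 1/Kv = 1/(5/6) = 6/5 ≈ 1.200.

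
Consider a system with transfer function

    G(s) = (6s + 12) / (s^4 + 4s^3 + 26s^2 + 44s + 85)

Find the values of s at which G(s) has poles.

s = -1 ± 4j, -1 ± 2j

The poles are the roots of the denominator s^4 + 4s^3 + 26s^2 + 44s + 85 = 0.
No real roots exist; factor into two real quadratics: (s^2 + 2s + 17)(s^2 + 2s + 5) = 0.
Each quadratic gives a conjugate pair via the quadratic formula.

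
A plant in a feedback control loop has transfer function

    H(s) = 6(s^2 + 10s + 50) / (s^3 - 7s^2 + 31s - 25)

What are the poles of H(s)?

The poles are the roots of the denominator s^3 - 7s^2 + 31s - 25 = 0.
Trying s = 1: the polynomial evaluates to 0, so (s - 1) is a factor.
Dividing out leaves s^2 - 6s + 25 = 0.
The quadratic formula then gives s = 3 ± 4j.

s = 3 ± 4j, 1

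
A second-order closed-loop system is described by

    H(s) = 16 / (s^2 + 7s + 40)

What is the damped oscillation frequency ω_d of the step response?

Comparing s^2 + 7s + 40 to s^2 + 2ζωₙs + ωₙ²: ωₙ = √40 ≈ 6.325 rad/s and ζ = 7/(2·√40) ≈ 0.5534.
ζωₙ = 7/2 = 3.5, so ω_d = ωₙ√(1−ζ²) = √(ωₙ² − (ζωₙ)²) = √(40 − 3.5²) = √27.75 ≈ 5.268 rad/s.

ω_d ≈ 5.268 rad/s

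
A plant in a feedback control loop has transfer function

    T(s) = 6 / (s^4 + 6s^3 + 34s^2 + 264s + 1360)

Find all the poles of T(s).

The poles are the roots of the denominator s^4 + 6s^3 + 34s^2 + 264s + 1360 = 0.
No real roots exist; factor into two real quadratics: (s^2 - 4s + 40)(s^2 + 10s + 34) = 0.
Each quadratic gives a conjugate pair via the quadratic formula.

s = 2 ± 6j, -5 ± 3j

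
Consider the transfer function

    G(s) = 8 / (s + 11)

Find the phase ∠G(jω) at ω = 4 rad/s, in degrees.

At s = j4: numerator = 8, denominator = 11 + j4.
∠G = ∠num − ∠den = 0° − (19.983°) = -19.98°.

∠G(j4) ≈ -19.98°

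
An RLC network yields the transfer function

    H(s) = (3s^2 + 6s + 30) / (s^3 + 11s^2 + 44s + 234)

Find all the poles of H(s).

The poles are the roots of the denominator s^3 + 11s^2 + 44s + 234 = 0.
Trying s = -9: the polynomial evaluates to 0, so (s + 9) is a factor.
Dividing out leaves s^2 + 2s + 26 = 0.
The quadratic formula then gives s = -1 ± 5j.

s = -1 + 5j, -1 - 5j, -9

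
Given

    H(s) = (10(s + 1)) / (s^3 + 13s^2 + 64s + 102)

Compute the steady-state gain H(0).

Set s = 0: H(0) = (10) / (102) = 5/51.

H(0) = 5/51 ≈ 0.09804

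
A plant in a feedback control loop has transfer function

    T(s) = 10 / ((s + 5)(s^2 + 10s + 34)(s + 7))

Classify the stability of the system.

The poles can be read from the denominator factors: s = -5, -5 ± 3j, -7.
Since all poles lie strictly in the left half-plane, the system is stable.

stable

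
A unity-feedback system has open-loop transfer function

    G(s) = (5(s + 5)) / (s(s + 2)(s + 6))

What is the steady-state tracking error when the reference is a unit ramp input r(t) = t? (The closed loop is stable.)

G(s) has one pole at the origin.
This is a Type 1 system. Kv = lim_{s→0} s·G(s) = 25/12.
e_ss = 1/Kv = 1/(25/12) = 12/25 ≈ 0.4800.

e_ss = 0.4800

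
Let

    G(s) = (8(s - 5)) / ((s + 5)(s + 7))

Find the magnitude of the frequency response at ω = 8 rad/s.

Substitute s = j8: numerator = -40 + j64, denominator = -29 + j96.
|G(j8)| = |-40 + j64| / |-29 + j96| = 75.472 / 100.28 ≈ 0.7526.

|G(j8)| ≈ 0.7526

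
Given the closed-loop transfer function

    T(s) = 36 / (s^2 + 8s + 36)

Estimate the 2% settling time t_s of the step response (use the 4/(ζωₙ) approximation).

Comparing s^2 + 8s + 36 to s^2 + 2ζωₙs + ωₙ²: ωₙ = 6 rad/s and ζ = 8/(2·6) ≈ 0.6667.
ζωₙ = 8/2 = 4, so t_s ≈ 4/(ζωₙ) = 4/4 = 1 s.

t_s ≈ 1 s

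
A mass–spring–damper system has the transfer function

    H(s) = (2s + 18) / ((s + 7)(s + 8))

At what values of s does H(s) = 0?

s = -9

Set the numerator to zero: 2s + 18 = 0, i.e. 2·(s + 9) = 0.
So s = -9.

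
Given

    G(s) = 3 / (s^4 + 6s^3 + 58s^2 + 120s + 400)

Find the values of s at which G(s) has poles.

s = -1 + 3j, -1 - 3j, -2 + 6j, -2 - 6j

The poles are the roots of the denominator s^4 + 6s^3 + 58s^2 + 120s + 400 = 0.
No real roots exist; factor into two real quadratics: (s^2 + 2s + 10)(s^2 + 4s + 40) = 0.
Each quadratic gives a conjugate pair via the quadratic formula.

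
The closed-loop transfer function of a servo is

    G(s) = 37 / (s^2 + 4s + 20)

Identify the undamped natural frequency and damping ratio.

Compare the denominator to the standard form s^2 + 2ζωₙs + ωₙ².
ωₙ² = 20, so ωₙ = √20 ≈ 4.472 rad/s.
2ζωₙ = 4, so ζ = 4/(2·√20) ≈ 0.4472.

ωₙ ≈ 4.472 rad/s, ζ ≈ 0.4472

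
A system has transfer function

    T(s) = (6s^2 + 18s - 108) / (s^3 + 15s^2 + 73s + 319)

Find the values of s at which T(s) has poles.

The poles are the roots of the denominator s^3 + 15s^2 + 73s + 319 = 0.
Trying s = -11: the polynomial evaluates to 0, so (s + 11) is a factor.
Dividing out leaves s^2 + 4s + 29 = 0.
The quadratic formula then gives s = -2 ± 5j.

s = -2 + 5j, -2 - 5j, -11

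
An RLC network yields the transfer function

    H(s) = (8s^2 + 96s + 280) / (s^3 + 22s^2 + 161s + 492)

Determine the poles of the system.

s = -5 ± 4j, -12

The poles are the roots of the denominator s^3 + 22s^2 + 161s + 492 = 0.
Trying s = -12: the polynomial evaluates to 0, so (s + 12) is a factor.
Dividing out leaves s^2 + 10s + 41 = 0.
The quadratic formula then gives s = -5 ± 4j.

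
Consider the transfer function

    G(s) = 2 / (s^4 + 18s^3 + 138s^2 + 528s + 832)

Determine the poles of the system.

s = -5 + j, -5 - j, -4 + 4j, -4 - 4j

The poles are the roots of the denominator s^4 + 18s^3 + 138s^2 + 528s + 832 = 0.
No real roots exist; factor into two real quadratics: (s^2 + 10s + 26)(s^2 + 8s + 32) = 0.
Each quadratic gives a conjugate pair via the quadratic formula.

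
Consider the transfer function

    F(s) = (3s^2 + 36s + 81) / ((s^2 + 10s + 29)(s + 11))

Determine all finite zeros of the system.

Set the numerator to zero: 3s^2 + 36s + 81 = 0, i.e. 3·(s^2 + 12s + 27) = 0.
Factoring: (s + 3)(s + 9) = 0.

s = -3, -9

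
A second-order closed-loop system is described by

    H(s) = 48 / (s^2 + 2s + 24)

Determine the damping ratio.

ζ ≈ 0.2041

Compare the denominator to the standard form s^2 + 2ζωₙs + ωₙ².
ωₙ² = 24, so ωₙ = √24 ≈ 4.899 rad/s.
2ζωₙ = 2, so ζ = 2/(2·√24) ≈ 0.2041.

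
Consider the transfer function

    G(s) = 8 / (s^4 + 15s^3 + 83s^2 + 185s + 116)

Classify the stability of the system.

stable

The denominator s^4 + 15s^3 + 83s^2 + 185s + 116 factors as (s + 1)(s^2 + 10s + 29)(s + 4), giving poles at s = -1, -5 + 2j, -5 - 2j, -4.
Since all poles lie strictly in the left half-plane, the system is stable.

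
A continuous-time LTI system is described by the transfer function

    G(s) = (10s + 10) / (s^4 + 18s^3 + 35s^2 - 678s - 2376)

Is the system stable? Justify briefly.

The denominator s^4 + 18s^3 + 35s^2 - 678s - 2376 factors as (s + 4)(s + 9)(s + 11)(s - 6), giving poles at s = -4, -9, -11, 6.
Since the pole(s) at s = 6 lie in the right half-plane, the system is unstable.

unstable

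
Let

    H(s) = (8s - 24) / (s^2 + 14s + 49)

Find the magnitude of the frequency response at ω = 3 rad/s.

|H(j3)| ≈ 0.5852

Substitute s = j3: numerator = -24 + j24, denominator = 40 + j42.
|H(j3)| = |-24 + j24| / |40 + j42| = 33.941 / 58 ≈ 0.5852.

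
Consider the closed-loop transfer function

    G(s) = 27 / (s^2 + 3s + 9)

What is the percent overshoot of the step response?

%OS ≈ 16.3%

Comparing s^2 + 3s + 9 to s^2 + 2ζωₙs + ωₙ²: ωₙ = 3 rad/s and ζ = 3/(2·3) = 0.5.
%OS = 100·exp(−πζ/√(1−ζ²)) = 100·exp(−π·0.5/√(1−0.5²)) ≈ 16.3%.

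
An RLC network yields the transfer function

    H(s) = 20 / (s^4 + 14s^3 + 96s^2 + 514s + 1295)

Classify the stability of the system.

The denominator s^4 + 14s^3 + 96s^2 + 514s + 1295 factors as (s + 7)(s + 5)(s^2 + 2s + 37), giving poles at s = -7, -5, -1 ± 6j.
Since all poles lie strictly in the left half-plane, the system is stable.

stable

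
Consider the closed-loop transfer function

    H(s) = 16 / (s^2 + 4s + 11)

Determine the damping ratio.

Compare the denominator to the standard form s^2 + 2ζωₙs + ωₙ².
ωₙ² = 11, so ωₙ = √11 ≈ 3.317 rad/s.
2ζωₙ = 4, so ζ = 4/(2·√11) ≈ 0.6030.

ζ ≈ 0.6030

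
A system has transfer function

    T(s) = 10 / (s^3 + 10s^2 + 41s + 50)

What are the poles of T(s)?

s = -4 ± 3j, -2

The poles are the roots of the denominator s^3 + 10s^2 + 41s + 50 = 0.
Trying s = -2: the polynomial evaluates to 0, so (s + 2) is a factor.
Dividing out leaves s^2 + 8s + 25 = 0.
The quadratic formula then gives s = -4 ± 3j.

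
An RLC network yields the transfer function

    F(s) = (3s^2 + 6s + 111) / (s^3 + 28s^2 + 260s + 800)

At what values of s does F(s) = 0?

Set the numerator to zero: 3s^2 + 6s + 111 = 0, i.e. 3·(s^2 + 2s + 37) = 0.
Factoring: (s^2 + 2s + 37) = 0.

s = -1 ± 6j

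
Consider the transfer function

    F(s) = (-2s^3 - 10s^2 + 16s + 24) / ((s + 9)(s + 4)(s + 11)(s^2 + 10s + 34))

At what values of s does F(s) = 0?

s = -1, 2, -6

Set the numerator to zero: -2s^3 - 10s^2 + 16s + 24 = 0, i.e. -2·(s^3 + 5s^2 - 8s - 12) = 0.
Factoring: (s + 1)(s - 2)(s + 6) = 0.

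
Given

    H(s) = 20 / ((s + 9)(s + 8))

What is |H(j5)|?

|H(j5)| ≈ 0.2059

Substitute s = j5: numerator = 20, denominator = 47 + j85.
|H(j5)| = |20| / |47 + j85| = 20 / 97.129 ≈ 0.2059.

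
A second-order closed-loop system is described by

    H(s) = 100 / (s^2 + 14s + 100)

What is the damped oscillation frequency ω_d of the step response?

Comparing s^2 + 14s + 100 to s^2 + 2ζωₙs + ωₙ²: ωₙ = 10 rad/s and ζ = 14/(2·10) = 0.7.
ζωₙ = 14/2 = 7, so ω_d = ωₙ√(1−ζ²) = √(ωₙ² − (ζωₙ)²) = √(100 − 7²) = √51 ≈ 7.141 rad/s.

ω_d ≈ 7.141 rad/s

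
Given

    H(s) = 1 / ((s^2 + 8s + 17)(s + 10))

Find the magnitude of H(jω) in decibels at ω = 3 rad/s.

|H(j3)|_dB ≈ -48.4 dB

Substitute s = j3: numerator = 1, denominator = 8 + j264.
|H(j3)| = |1| / |8 + j264| = 1 / 264.12 ≈ 0.003786.
In decibels: 20·log₁₀(0.003786) ≈ -48.4 dB.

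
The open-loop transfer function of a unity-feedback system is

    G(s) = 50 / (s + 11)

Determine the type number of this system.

Type 0

The denominator has no factor of s at the origin — no free integrator — so this is a Type 0 system.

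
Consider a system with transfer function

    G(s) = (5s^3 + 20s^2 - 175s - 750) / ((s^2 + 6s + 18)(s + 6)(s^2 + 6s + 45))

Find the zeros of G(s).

s = 6, -5, -5

Set the numerator to zero: 5s^3 + 20s^2 - 175s - 750 = 0, i.e. 5·(s^3 + 4s^2 - 35s - 150) = 0.
Factoring: (s - 6)(s + 5)^2 = 0.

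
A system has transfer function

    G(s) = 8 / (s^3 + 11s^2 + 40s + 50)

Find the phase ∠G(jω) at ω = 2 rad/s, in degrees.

∠G(j2) ≈ -85.24°

At s = j2: numerator = 8, denominator = 6 + j72.
∠G = ∠num − ∠den = 0° − (85.236°) = -85.24°.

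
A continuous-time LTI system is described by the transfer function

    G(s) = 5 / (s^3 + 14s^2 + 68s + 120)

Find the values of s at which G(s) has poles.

s = -4 ± 2j, -6

The poles are the roots of the denominator s^3 + 14s^2 + 68s + 120 = 0.
Trying s = -6: the polynomial evaluates to 0, so (s + 6) is a factor.
Dividing out leaves s^2 + 8s + 20 = 0.
The quadratic formula then gives s = -4 ± 2j.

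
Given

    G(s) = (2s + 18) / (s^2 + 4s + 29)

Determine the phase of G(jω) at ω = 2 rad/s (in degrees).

∠G(j2) ≈ -5.216°

At s = j2: numerator = 18 + j4, denominator = 25 + j8.
∠G = ∠num − ∠den = 12.529° − (17.745°) = -5.216°.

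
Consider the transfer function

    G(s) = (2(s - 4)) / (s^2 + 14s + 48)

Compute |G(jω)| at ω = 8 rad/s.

Substitute s = j8: numerator = -8 + j16, denominator = -16 + j112.
|G(j8)| = |-8 + j16| / |-16 + j112| = 17.889 / 113.14 ≈ 0.1581.

|G(j8)| ≈ 0.1581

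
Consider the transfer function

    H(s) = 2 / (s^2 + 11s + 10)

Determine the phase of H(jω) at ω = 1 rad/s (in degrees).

At s = j1: numerator = 2, denominator = 9 + j11.
∠H = ∠num − ∠den = 0° − (50.711°) = -50.71°.

∠H(j1) ≈ -50.71°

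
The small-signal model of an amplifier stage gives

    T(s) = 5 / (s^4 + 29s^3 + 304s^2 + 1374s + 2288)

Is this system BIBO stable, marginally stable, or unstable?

stable

The denominator s^4 + 29s^3 + 304s^2 + 1374s + 2288 factors as (s^2 + 10s + 26)(s + 8)(s + 11), giving poles at s = -5 ± j, -8, -11.
Since all poles lie strictly in the left half-plane, the system is stable.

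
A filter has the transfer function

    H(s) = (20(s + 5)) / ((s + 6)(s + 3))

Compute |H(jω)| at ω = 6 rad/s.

|H(j6)| ≈ 2.744

Substitute s = j6: numerator = 100 + j120, denominator = -18 + j54.
|H(j6)| = |100 + j120| / |-18 + j54| = 156.20 / 56.921 ≈ 2.744.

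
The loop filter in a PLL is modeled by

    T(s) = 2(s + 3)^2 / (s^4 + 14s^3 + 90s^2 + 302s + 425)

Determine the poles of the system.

The poles are the roots of the denominator s^4 + 14s^3 + 90s^2 + 302s + 425 = 0.
No real roots exist; factor into two real quadratics: (s^2 + 6s + 25)(s^2 + 8s + 17) = 0.
Each quadratic gives a conjugate pair via the quadratic formula.

s = -3 ± 4j, -4 ± j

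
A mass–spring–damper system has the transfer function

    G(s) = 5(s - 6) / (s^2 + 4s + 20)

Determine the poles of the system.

The poles are the roots of the denominator s^2 + 4s + 20 = 0.
Using the quadratic formula: s = (-4 ± √(-64))/2 = -2 ± 4j.

s = -2 + 4j, -2 - 4j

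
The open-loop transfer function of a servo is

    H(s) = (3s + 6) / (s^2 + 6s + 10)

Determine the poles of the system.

s = -3 ± j

The poles are the roots of the denominator s^2 + 6s + 10 = 0.
Using the quadratic formula: s = (-6 ± √(-4))/2 = -3 ± 1j.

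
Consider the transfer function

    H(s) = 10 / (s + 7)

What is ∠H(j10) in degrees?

At s = j10: numerator = 10, denominator = 7 + j10.
∠H = ∠num − ∠den = 0° − (55.008°) = -55.01°.

∠H(j10) ≈ -55.01°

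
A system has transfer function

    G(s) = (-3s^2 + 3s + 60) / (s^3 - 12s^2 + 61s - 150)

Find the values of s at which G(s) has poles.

The poles are the roots of the denominator s^3 - 12s^2 + 61s - 150 = 0.
Trying s = 6: the polynomial evaluates to 0, so (s - 6) is a factor.
Dividing out leaves s^2 - 6s + 25 = 0.
The quadratic formula then gives s = 3 ± 4j.

s = 3 + 4j, 3 - 4j, 6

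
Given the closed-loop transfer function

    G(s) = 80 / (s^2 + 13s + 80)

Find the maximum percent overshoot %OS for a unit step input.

%OS ≈ 3.60%

Comparing s^2 + 13s + 80 to s^2 + 2ζωₙs + ωₙ²: ωₙ = √80 ≈ 8.944 rad/s and ζ = 13/(2·√80) ≈ 0.7267.
%OS = 100·exp(−πζ/√(1−ζ²)) = 100·exp(−π·0.7267/√(1−0.7267²)) ≈ 3.60%.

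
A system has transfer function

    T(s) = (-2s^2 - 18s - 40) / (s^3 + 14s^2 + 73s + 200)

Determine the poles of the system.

The poles are the roots of the denominator s^3 + 14s^2 + 73s + 200 = 0.
Trying s = -8: the polynomial evaluates to 0, so (s + 8) is a factor.
Dividing out leaves s^2 + 6s + 25 = 0.
The quadratic formula then gives s = -3 ± 4j.

s = -3 + 4j, -3 - 4j, -8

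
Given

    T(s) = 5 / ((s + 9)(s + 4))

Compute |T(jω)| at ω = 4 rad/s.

|T(j4)| ≈ 0.08974

Substitute s = j4: numerator = 5, denominator = 20 + j52.
|T(j4)| = |5| / |20 + j52| = 5 / 55.714 ≈ 0.08974.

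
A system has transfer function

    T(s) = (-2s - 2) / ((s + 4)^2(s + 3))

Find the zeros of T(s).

Set the numerator to zero: -2s - 2 = 0, i.e. -2·(s + 1) = 0.
So s = -1.

s = -1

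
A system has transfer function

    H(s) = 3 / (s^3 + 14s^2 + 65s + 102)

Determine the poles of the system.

s = -4 + j, -4 - j, -6

The poles are the roots of the denominator s^3 + 14s^2 + 65s + 102 = 0.
Trying s = -6: the polynomial evaluates to 0, so (s + 6) is a factor.
Dividing out leaves s^2 + 8s + 17 = 0.
The quadratic formula then gives s = -4 ± 1j.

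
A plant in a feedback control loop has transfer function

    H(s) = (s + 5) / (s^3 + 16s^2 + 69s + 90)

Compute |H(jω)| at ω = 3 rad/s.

|H(j3)| ≈ 0.03103

Substitute s = j3: numerator = 5 + j3, denominator = -54 + j180.
|H(j3)| = |5 + j3| / |-54 + j180| = 5.8310 / 187.93 ≈ 0.03103.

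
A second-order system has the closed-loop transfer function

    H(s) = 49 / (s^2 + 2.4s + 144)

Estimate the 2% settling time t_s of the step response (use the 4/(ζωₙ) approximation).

Comparing s^2 + 2.4s + 144 to s^2 + 2ζωₙs + ωₙ²: ωₙ = 12 rad/s and ζ = 2.4/(2·12) = 0.1.
ζωₙ = 2.4/2 = 1.2, so t_s ≈ 4/(ζωₙ) = 4/1.2 ≈ 3.333 s.

t_s ≈ 3.333 s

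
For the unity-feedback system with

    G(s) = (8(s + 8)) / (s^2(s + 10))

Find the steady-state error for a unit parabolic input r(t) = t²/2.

G(s) has 2 poles at the origin.
This is a Type 2 system. Ka = lim_{s→0} s^2·G(s) = 64/10 = 32/5.
e_ss = 1/Ka = 1/(32/5) = 5/32 ≈ 0.1562.

e_ss = 0.1562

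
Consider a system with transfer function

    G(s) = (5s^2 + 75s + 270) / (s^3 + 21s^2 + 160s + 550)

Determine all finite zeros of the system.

s = -9, -6

Set the numerator to zero: 5s^2 + 75s + 270 = 0, i.e. 5·(s^2 + 15s + 54) = 0.
Factoring: (s + 9)(s + 6) = 0.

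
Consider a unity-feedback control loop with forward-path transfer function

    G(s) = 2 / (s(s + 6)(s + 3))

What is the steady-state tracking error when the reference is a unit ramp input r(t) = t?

e_ss = 9

G(s) has one pole at the origin.
This is a Type 1 system. Kv = lim_{s→0} s·G(s) = 2/18 = 1/9.
e_ss = 1/Kv = 1/(1/9) = 9.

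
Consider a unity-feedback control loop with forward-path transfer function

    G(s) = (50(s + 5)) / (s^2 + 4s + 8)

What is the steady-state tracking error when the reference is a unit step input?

G(s) has no poles at the origin.
This is a Type 0 system. Kp = lim_{s→0} G(s) = 250/8 = 125/4.
e_ss = 1/(1 + Kp) = 1/(1 + 125/4) = 4/129 ≈ 0.03101.

e_ss = 0.03101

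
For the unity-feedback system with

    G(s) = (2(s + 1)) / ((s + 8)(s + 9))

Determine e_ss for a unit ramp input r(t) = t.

G(s) has no poles at the origin.
This is a Type 0 system; Kv = lim_{s→0} s·G(s) = 0, so the steady-state error for a ramp input is infinite.

e_ss = ∞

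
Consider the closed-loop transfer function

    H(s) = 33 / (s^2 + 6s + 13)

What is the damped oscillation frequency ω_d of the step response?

Comparing s^2 + 6s + 13 to s^2 + 2ζωₙs + ωₙ²: ωₙ = √13 ≈ 3.606 rad/s and ζ = 6/(2·√13) ≈ 0.8321.
ζωₙ = 6/2 = 3, so ω_d = ωₙ√(1−ζ²) = √(ωₙ² − (ζωₙ)²) = √(13 − 3²) = √4 = 2 rad/s.

ω_d = 2 rad/s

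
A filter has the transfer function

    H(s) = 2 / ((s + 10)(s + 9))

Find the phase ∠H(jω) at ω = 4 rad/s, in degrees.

At s = j4: numerator = 2, denominator = 74 + j76.
∠H = ∠num − ∠den = 0° − (45.764°) = -45.76°.

∠H(j4) ≈ -45.76°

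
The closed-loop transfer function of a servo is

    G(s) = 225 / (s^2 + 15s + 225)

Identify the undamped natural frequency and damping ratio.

Compare the denominator to the standard form s^2 + 2ζωₙs + ωₙ².
ωₙ² = 225, so ωₙ = 15 rad/s.
2ζωₙ = 15, so ζ = 15/(2·15) = 0.5.
With ζ = 0.5 the response is underdamped.

ωₙ = 15 rad/s, ζ = 0.5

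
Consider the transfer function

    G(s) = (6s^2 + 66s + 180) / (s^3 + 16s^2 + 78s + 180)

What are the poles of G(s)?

s = -3 ± 3j, -10

The poles are the roots of the denominator s^3 + 16s^2 + 78s + 180 = 0.
Trying s = -10: the polynomial evaluates to 0, so (s + 10) is a factor.
Dividing out leaves s^2 + 6s + 18 = 0.
The quadratic formula then gives s = -3 ± 3j.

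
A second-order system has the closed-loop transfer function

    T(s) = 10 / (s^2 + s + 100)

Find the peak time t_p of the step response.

t_p ≈ 0.3146 s

Comparing s^2 + s + 100 to s^2 + 2ζωₙs + ωₙ²: ωₙ = 10 rad/s and ζ = 1/(2·10) = 0.05.
ζωₙ = 1/2 = 0.5, so ω_d = ωₙ√(1−ζ²) = √(ωₙ² − (ζωₙ)²) = √(100 − 0.5²) = √99.75 ≈ 9.987 rad/s.
t_p = π/ω_d = π/9.987 ≈ 0.3146 s.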